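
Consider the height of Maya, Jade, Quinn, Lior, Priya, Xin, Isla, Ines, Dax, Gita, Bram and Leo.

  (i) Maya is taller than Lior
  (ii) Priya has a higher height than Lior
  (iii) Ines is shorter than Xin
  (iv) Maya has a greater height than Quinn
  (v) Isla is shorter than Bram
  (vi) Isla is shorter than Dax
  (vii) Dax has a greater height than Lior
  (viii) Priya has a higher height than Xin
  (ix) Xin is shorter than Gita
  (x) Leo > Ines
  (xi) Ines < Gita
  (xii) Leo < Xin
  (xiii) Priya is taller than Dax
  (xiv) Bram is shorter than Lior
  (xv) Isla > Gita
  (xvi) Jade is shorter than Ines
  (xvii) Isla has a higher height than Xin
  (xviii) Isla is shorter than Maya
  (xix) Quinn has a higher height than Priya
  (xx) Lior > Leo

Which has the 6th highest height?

Bram

The consecutive relations fix a unique order: Jade < Ines < Leo < Xin < Gita < Isla < Bram < Lior < Dax < Priya < Quinn < Maya.
Counting 6 from the largest end gives Bram.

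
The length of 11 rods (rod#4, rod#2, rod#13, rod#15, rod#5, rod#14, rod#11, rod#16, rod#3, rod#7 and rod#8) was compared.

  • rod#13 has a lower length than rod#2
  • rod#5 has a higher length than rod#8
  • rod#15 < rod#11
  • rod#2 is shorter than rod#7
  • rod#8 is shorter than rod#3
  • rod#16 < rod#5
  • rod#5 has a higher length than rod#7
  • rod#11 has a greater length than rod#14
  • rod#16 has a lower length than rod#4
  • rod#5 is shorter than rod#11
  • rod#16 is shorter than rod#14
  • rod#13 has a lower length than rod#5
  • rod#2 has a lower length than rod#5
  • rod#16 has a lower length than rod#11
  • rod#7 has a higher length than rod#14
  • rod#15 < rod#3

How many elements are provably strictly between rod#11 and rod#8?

The relations place rod#8 below rod#11. An element lies strictly between them when it is forced above rod#8 and also forced below rod#11.
Above rod#8: {rod#3, rod#5}. Below rod#11: {rod#13, rod#16, rod#2, rod#14, rod#15, rod#7, rod#5}.
Intersection: {rod#5} — 1.

1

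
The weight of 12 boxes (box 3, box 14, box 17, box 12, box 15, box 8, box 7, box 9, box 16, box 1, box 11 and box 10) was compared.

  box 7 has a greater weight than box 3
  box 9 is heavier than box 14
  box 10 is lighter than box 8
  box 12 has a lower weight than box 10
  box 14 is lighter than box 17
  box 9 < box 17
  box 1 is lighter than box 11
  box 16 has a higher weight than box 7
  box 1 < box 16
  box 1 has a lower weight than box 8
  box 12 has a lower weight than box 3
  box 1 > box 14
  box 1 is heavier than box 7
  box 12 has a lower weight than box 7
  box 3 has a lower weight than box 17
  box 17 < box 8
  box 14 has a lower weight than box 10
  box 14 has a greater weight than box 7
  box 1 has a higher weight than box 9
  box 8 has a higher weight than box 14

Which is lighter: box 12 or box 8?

box 12 < box 3 and box 3 < box 7 give box 12 < box 7.
With box 7 < box 14: box 12 < box 3 < box 7 < box 14.
With box 14 < box 17: box 12 < box 3 < box 7 < box 14 < box 17.
With box 17 < box 8: box 12 < box 3 < box 7 < box 14 < box 17 < box 8.
So box 12 < box 8; box 12 is the lighter of the two.

box 12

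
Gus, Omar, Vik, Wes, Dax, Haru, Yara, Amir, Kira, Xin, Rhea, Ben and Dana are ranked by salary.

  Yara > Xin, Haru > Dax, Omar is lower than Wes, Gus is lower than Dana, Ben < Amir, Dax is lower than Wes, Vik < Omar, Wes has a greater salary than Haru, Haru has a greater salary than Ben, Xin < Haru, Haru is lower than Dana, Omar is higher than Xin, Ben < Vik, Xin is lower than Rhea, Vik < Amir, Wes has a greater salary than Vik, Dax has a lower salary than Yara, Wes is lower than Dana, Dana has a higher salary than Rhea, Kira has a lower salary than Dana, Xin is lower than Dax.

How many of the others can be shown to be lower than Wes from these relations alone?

6

Directly below Wes: Dax, Vik, Haru, Omar.
One step further: Xin, Ben (6 so far).
No other element is forced below Wes by the given relations, so the count is 6.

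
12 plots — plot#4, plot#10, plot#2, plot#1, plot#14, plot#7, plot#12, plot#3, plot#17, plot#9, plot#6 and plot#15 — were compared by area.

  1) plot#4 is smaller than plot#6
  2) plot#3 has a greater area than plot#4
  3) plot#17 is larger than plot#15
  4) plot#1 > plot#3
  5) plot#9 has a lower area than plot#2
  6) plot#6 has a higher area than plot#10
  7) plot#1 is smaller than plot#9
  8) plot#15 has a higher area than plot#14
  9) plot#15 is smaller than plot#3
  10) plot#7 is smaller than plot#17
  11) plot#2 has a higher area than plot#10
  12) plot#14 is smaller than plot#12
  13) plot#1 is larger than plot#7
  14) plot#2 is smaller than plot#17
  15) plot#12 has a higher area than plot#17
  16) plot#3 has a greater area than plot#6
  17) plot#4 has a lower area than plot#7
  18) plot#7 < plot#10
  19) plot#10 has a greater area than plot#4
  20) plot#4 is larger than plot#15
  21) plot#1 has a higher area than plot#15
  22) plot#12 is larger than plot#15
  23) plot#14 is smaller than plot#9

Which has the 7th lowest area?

plot#3

Piecing the relations together gives one ordering: plot#14 < plot#15 < plot#4 < plot#7 < plot#10 < plot#6 < plot#3 < plot#1 < plot#9 < plot#2 < plot#17 < plot#12.
Counting 7 from the smallest end gives plot#3.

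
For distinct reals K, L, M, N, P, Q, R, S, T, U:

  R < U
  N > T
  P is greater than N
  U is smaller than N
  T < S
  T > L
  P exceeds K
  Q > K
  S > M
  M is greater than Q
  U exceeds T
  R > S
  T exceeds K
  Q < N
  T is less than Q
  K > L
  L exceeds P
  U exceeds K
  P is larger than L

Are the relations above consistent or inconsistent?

inconsistent

Chaining the given relations yields L < K < T < Q < M < S < R < U < N < P, so L < P. But one relation states P < L. These cannot both hold.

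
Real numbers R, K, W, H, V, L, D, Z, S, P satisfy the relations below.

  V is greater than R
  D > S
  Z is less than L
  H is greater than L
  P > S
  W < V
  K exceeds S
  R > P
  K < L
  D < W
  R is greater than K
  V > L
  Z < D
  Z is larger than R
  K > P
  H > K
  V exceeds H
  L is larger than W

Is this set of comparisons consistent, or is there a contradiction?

consistent

The single ordering S < P < K < R < Z < D < W < L < H < V satisfies every listed relation, so no contradiction arises.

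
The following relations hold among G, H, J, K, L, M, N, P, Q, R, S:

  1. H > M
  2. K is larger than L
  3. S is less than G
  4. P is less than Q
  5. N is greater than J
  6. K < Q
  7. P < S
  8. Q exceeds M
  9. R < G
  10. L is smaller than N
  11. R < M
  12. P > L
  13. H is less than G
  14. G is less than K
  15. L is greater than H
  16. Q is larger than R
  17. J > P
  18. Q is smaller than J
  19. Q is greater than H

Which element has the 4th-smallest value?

Chaining the given pairs: R < M < H < L < P < S < G < K < Q < J < N.
The 4th smallest is L.

L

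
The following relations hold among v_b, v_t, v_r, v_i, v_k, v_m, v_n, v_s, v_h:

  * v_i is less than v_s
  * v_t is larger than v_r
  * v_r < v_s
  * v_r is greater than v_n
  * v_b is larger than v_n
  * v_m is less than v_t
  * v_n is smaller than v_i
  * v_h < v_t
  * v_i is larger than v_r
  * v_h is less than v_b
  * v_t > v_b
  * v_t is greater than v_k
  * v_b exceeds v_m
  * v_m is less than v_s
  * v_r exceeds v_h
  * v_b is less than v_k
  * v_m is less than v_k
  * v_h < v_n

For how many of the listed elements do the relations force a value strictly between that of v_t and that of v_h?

4

Chaining upward from v_h reaches: v_n, v_r, v_i, v_b, v_s, v_k.
Chaining downward from v_t reaches: v_n, v_r, v_m, v_b, v_k.
Strictly between v_h and v_t are those in both lists: v_n, v_r, v_b, v_k — 4 elements.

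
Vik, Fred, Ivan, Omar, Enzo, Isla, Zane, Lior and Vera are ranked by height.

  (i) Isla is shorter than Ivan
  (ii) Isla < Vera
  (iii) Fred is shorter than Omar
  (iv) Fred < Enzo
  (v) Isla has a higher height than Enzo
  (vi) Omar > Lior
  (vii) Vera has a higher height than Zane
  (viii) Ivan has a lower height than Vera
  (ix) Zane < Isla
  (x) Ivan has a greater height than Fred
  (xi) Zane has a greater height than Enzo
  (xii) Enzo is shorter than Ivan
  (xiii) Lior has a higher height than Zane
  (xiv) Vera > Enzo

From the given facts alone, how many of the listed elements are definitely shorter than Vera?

5

From Vera the given relations immediately reach Enzo, Zane, Isla, Ivan.
From those, Fred — 5 in total.
No other element is forced below Vera by the given relations, so the count is 5.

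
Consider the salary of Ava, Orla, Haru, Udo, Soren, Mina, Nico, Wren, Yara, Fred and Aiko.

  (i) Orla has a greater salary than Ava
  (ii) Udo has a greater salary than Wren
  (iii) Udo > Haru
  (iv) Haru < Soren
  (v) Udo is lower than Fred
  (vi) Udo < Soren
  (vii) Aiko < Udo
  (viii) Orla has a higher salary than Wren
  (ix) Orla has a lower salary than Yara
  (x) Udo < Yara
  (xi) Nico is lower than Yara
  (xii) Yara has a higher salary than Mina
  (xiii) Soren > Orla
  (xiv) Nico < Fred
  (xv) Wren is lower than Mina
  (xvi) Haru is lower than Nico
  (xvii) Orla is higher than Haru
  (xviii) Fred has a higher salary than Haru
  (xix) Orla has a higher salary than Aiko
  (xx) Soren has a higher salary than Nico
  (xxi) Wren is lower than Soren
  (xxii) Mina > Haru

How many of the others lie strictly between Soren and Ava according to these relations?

1

Chaining upward from Ava reaches: Orla, Yara.
Chaining downward from Soren reaches: Aiko, Haru, Wren, Udo, Nico, Orla.
Strictly between Ava and Soren are those in both lists: Orla — 1 element.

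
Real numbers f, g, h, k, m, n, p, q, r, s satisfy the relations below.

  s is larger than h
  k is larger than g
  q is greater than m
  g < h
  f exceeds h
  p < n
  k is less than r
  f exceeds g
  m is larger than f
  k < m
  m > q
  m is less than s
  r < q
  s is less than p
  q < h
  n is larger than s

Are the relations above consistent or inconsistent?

inconsistent

We have m < q stated directly, yet also q < h < f < m by chaining the others — so q < m. Contradiction.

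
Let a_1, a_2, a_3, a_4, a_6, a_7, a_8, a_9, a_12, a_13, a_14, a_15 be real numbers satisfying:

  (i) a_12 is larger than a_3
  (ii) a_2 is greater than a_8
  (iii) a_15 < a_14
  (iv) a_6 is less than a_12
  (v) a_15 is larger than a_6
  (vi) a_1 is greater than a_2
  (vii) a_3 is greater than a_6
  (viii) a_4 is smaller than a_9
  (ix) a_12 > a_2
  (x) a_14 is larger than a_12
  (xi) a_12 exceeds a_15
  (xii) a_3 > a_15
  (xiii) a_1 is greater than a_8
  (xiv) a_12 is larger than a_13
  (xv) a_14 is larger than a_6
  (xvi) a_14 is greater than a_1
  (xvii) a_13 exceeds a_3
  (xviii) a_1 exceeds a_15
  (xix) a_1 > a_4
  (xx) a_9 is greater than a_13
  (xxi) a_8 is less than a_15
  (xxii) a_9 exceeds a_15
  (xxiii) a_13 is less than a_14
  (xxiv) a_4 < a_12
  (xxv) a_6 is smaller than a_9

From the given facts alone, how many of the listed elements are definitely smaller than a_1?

The elements the relations force below a_1 are a_8, a_6, a_15, a_2, a_4 — no chain reaches any other.
That is 5.

5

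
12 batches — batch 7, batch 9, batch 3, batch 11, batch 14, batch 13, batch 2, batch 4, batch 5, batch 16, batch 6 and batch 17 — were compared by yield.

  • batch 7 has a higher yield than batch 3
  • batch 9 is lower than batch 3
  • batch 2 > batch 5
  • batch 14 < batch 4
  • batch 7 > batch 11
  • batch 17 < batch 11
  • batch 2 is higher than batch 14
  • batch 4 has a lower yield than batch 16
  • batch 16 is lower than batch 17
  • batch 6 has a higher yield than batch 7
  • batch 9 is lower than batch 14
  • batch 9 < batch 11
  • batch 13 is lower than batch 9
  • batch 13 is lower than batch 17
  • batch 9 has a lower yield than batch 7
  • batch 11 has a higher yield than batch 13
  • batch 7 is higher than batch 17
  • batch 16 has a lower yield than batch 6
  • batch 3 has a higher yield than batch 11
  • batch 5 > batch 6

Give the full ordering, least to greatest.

batch 13 < batch 9 < batch 14 < batch 4 < batch 16 < batch 17 < batch 11 < batch 3 < batch 7 < batch 6 < batch 5 < batch 2

Each adjacent pair is fixed by a given relation: batch 13 < batch 9; batch 9 < batch 14; batch 14 < batch 4; batch 4 < batch 16; batch 16 < batch 17; batch 17 < batch 11; batch 11 < batch 3; batch 3 < batch 7; batch 7 < batch 6; batch 6 < batch 5; batch 5 < batch 2. Chaining them end to end gives the full order.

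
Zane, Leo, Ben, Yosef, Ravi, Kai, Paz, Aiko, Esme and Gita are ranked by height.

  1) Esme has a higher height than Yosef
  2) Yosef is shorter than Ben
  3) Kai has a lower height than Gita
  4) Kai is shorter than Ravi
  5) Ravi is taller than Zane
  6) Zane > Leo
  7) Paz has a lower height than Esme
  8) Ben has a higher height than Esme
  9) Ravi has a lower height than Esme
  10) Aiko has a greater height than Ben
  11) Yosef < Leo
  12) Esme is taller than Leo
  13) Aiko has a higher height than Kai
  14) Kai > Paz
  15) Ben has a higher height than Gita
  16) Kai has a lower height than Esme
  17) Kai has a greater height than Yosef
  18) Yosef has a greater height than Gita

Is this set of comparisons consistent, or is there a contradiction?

Chaining the given relations yields Kai < Gita < Yosef, so Kai < Yosef. But one relation states Yosef < Kai. These cannot both hold.

inconsistent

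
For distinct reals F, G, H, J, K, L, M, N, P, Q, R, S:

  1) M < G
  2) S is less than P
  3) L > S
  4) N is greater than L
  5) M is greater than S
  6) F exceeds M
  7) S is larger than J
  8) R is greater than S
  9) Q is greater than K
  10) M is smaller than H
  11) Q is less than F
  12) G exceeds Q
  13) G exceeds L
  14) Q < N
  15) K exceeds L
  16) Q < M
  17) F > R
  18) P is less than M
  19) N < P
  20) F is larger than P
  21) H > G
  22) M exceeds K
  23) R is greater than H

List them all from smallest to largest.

Nothing is placed below J, so it is least; from there J < S; S < L; L < K; K < Q; Q < N; N < P; P < M; M < G; G < H; H < R; R < F, each given directly.

J < S < L < K < Q < N < P < M < G < H < R < F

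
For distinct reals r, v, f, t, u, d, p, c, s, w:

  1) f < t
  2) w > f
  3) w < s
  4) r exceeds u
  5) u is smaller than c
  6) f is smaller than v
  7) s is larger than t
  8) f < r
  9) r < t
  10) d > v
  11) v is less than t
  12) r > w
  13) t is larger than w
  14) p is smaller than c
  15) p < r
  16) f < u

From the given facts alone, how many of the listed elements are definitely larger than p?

4

Directly above p: c, r.
One step further: t (3 so far).
One step further: s (4 so far).
Nothing else is reachable above p; 4 in all.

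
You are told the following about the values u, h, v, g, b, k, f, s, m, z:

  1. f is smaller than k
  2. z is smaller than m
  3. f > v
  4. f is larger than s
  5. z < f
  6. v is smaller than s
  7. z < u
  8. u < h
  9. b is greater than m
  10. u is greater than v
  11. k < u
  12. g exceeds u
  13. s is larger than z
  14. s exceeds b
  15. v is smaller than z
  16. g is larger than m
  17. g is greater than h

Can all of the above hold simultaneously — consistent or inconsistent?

consistent

The single ordering v < z < m < b < s < f < k < u < h < g satisfies every listed relation, so no contradiction arises.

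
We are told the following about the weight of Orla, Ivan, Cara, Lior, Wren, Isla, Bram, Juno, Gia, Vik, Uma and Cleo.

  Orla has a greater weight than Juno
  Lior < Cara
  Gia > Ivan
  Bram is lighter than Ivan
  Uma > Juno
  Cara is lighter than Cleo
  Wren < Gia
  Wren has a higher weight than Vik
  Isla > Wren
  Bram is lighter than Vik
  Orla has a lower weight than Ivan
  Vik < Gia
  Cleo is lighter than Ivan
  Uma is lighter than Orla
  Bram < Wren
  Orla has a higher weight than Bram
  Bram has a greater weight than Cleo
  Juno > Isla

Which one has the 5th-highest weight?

The consecutive relations fix a unique order: Lior < Cara < Cleo < Bram < Vik < Wren < Isla < Juno < Uma < Orla < Ivan < Gia.
The 5th largest is Juno.

Juno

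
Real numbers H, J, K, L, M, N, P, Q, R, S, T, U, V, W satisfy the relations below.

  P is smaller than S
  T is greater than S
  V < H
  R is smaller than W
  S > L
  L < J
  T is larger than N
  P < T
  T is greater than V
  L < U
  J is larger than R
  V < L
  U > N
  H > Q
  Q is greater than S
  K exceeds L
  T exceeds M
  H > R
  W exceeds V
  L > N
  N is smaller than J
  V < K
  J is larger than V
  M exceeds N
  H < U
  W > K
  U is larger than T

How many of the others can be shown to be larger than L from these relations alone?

8

The elements the relations force above L are J, K, S, Q, W, H, T, U — no chain reaches any other.
That is 8.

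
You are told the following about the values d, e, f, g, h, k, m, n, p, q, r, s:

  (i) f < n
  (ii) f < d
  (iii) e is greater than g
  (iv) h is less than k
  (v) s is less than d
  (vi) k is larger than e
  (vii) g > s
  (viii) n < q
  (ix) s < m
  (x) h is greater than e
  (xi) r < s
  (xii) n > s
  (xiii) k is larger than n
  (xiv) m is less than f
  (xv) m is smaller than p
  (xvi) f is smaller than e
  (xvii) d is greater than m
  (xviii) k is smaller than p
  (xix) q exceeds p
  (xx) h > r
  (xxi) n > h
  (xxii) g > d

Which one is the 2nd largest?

p

Piecing the relations together gives one ordering: r < s < m < f < d < g < e < h < n < k < p < q.
Counting 2 from the largest end gives p.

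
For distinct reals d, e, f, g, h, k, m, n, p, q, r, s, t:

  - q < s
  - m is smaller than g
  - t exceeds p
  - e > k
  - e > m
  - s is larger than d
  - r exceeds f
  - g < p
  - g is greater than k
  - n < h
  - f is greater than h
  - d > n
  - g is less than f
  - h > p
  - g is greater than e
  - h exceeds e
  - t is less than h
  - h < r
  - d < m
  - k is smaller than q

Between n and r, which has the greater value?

The relevant relations are n < d; d < m; m < e; e < g; g < p; p < t; t < h; h < f; f < r.
Chaining these gives n < d < m < e < g < p < t < h < f < r.
So n < r; r is the larger of the two.

r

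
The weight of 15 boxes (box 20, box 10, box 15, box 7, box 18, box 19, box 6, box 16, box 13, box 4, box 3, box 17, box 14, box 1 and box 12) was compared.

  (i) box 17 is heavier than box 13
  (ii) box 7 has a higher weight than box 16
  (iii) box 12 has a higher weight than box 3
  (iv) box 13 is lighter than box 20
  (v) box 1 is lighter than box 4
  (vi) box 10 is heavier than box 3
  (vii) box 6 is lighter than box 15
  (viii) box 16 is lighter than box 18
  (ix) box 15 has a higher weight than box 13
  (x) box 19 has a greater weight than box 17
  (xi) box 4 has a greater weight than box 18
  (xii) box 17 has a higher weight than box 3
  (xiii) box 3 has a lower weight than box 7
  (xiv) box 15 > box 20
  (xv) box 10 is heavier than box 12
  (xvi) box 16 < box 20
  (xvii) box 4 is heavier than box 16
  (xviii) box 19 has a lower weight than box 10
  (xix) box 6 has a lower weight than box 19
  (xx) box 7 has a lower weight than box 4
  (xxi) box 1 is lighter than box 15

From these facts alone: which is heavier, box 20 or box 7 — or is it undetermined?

Following every chain through box 20: above box 20 we get box 15; below box 20 we get box 13, box 16.
box 7 is not reached, and no chain runs the other way from box 7 to box 20.
So the given relations leave the order of box 20 and box 7 undetermined.

undetermined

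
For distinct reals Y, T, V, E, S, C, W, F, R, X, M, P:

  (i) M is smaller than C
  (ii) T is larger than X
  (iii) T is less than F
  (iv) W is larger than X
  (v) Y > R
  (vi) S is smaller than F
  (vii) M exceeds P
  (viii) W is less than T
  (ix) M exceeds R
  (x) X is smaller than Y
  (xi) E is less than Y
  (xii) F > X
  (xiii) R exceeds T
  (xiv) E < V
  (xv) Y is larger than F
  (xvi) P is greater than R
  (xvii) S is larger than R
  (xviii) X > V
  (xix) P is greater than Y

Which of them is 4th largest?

Y

The consecutive relations fix a unique order: E < V < X < W < T < R < S < F < Y < P < M < C.
The 4th largest is Y.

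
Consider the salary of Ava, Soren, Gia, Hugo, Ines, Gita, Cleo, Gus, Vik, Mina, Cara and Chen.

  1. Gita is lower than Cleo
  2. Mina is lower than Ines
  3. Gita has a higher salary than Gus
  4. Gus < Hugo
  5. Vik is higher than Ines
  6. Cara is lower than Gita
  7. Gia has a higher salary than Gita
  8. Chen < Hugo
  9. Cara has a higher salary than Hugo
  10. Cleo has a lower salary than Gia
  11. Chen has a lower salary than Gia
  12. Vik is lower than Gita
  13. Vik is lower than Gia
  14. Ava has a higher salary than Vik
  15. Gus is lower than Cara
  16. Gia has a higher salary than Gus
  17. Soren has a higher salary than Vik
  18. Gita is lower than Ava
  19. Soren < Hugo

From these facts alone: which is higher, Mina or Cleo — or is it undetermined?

Cleo

The relevant relations are Mina < Ines; Ines < Vik; Vik < Soren; Soren < Hugo; Hugo < Cara; Cara < Gita; Gita < Cleo.
Together: Mina < Ines < Vik < Soren < Hugo < Cara < Gita < Cleo.
So Cleo is higher.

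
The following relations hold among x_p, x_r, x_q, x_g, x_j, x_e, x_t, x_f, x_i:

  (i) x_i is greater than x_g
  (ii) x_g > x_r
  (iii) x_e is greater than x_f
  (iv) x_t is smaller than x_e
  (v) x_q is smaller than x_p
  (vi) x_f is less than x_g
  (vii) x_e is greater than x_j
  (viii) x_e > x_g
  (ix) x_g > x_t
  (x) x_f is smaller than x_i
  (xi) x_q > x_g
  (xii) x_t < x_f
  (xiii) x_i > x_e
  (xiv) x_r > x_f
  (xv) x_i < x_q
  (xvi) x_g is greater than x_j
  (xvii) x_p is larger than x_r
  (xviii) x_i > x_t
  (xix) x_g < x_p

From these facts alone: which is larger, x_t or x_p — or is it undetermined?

x_p

Chaining the given relations: x_t < x_f < x_r < x_g < x_e < x_i < x_q < x_p.
So x_p is larger.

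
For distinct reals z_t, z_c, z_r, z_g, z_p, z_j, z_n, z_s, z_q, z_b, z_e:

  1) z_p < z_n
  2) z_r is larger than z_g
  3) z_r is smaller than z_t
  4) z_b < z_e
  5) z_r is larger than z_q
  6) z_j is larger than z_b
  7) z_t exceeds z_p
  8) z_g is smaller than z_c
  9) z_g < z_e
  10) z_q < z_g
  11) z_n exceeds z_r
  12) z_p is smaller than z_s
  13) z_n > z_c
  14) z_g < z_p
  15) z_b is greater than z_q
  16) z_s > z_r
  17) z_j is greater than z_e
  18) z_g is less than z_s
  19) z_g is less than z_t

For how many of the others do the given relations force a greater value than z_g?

Directly above z_g: z_p, z_r, z_e, z_c, z_t, z_s.
One step further: z_j, z_n (8 so far).
Nothing else is reachable above z_g; 8 in all.

8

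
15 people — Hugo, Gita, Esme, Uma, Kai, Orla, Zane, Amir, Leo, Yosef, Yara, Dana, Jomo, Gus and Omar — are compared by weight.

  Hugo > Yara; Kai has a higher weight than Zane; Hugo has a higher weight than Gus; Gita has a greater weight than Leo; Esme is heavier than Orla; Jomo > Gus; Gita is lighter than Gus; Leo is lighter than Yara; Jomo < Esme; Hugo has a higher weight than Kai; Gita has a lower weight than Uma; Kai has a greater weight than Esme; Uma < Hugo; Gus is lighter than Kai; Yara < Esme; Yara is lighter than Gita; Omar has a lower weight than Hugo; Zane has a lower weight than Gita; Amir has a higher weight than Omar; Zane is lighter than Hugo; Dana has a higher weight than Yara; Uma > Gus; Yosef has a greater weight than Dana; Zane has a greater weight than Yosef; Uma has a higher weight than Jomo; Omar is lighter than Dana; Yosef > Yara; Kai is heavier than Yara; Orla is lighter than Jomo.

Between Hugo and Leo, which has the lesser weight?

Leo < Yara and Yara < Dana give Leo < Dana.
With Dana < Yosef: Leo < Yara < Dana < Yosef.
With Yosef < Zane: Leo < Yara < Dana < Yosef < Zane.
Then Zane < Gita extends the chain to Gita.
Then Gita < Gus extends the chain to Gus.
Then Gus < Jomo extends the chain to Jomo.
With Jomo < Esme: Leo < Yara < Dana < Yosef < Zane < Gita < Gus < Jomo < Esme.
With Esme < Kai: Leo < Yara < Dana < Yosef < Zane < Gita < Gus < Jomo < Esme < Kai.
Then Kai < Hugo extends the chain to Hugo.
So Leo < Hugo; Leo is the lighter of the two.

Leo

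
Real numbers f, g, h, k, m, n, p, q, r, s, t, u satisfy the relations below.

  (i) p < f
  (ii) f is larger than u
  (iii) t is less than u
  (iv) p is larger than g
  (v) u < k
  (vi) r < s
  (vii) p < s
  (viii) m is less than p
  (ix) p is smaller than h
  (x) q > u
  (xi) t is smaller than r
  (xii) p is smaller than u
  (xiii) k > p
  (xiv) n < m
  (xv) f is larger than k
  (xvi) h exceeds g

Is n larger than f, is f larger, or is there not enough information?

f

Link the given pairs in sequence: n < m; m < p; p < u; u < k; k < f.
Chaining these gives n < m < p < u < k < f.
So f is larger.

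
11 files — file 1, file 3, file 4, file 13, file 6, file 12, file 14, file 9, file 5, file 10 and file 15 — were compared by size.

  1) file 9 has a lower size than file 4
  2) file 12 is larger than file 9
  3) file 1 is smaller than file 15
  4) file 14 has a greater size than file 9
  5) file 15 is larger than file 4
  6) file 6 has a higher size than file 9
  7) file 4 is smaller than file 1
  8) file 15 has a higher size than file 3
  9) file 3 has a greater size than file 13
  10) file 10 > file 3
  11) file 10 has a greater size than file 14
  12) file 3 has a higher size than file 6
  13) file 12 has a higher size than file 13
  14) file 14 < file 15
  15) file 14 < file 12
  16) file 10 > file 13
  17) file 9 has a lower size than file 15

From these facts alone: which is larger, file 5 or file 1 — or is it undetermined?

Following every chain through file 5: nothing is chained to file 5.
file 1 is not reached, and no chain runs the other way from file 1 to file 5.
So the given relations leave the order of file 5 and file 1 undetermined.

undetermined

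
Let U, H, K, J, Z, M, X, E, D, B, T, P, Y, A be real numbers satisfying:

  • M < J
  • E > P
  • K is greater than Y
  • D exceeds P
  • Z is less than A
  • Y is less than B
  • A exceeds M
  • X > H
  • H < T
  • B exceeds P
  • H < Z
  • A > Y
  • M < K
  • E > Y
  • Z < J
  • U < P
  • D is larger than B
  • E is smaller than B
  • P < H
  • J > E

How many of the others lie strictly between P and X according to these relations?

1

The relations place P below X. An element lies strictly between them when it is forced above P and also forced below X.
Above P: {H, E, T, B, D, Z, A, J}. Below X: {U, H}.
Intersection: {H} — 1.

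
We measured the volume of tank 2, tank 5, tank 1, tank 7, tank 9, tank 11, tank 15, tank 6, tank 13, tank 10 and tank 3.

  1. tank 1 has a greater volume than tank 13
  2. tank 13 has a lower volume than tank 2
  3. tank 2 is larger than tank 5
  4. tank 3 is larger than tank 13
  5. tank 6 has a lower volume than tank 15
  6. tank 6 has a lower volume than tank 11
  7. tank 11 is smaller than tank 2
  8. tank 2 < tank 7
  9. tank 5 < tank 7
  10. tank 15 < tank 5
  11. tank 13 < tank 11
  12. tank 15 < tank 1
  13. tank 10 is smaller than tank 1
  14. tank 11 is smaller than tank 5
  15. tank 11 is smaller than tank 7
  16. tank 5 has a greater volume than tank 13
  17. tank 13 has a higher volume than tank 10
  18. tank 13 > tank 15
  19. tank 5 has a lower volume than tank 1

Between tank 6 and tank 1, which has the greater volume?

tank 1

tank 6 < tank 15 < tank 13 < tank 11 < tank 5 < tank 1, by transitivity through tank 15, tank 13, tank 11, tank 5.
So tank 6 < tank 1; tank 1 is the larger of the two.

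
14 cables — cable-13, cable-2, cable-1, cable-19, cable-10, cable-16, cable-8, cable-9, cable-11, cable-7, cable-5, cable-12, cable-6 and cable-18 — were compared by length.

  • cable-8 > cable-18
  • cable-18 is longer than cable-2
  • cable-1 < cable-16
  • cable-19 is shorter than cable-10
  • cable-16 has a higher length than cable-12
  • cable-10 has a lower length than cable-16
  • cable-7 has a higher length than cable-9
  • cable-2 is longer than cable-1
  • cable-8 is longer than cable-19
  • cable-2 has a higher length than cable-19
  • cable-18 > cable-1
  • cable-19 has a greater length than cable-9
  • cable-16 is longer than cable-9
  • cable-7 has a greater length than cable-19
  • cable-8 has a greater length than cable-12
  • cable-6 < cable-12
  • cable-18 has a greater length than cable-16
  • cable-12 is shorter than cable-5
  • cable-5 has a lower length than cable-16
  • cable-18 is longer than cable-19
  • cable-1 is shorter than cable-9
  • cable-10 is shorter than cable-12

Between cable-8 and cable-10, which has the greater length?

cable-8

The relevant relations are cable-10 < cable-12; cable-12 < cable-5; cable-5 < cable-16; cable-16 < cable-18; cable-18 < cable-8.
Together: cable-10 < cable-12 < cable-5 < cable-16 < cable-18 < cable-8.
So cable-10 < cable-8; cable-8 is the longer of the two.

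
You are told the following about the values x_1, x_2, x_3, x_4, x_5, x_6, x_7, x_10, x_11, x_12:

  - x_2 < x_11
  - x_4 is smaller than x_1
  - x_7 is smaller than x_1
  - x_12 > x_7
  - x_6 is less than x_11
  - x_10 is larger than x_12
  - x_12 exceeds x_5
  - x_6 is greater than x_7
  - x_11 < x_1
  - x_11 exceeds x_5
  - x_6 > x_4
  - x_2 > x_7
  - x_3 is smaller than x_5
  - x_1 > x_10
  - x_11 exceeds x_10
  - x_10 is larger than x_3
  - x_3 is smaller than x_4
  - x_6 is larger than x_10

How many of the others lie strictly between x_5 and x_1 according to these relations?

The relations place x_5 below x_1. An element lies strictly between them when it is forced above x_5 and also forced below x_1.
Above x_5: {x_12, x_10, x_6, x_11}. Below x_1: {x_3, x_7, x_2, x_12, x_10, x_4, x_6, x_11}.
Intersection: {x_12, x_10, x_6, x_11} — 4.

4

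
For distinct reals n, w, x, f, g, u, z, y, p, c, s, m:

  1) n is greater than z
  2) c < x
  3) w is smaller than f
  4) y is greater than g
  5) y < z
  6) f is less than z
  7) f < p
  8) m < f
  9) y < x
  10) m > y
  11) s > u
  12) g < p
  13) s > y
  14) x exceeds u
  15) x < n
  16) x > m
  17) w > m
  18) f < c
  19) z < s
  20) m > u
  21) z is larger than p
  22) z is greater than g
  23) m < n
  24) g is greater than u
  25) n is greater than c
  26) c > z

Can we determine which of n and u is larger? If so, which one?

n

Link the given pairs in sequence: u < g; g < y; y < m; m < w; w < f; f < p; p < z; z < c; c < x; x < n.
Together: u < g < y < m < w < f < p < z < c < x < n.
So n is larger.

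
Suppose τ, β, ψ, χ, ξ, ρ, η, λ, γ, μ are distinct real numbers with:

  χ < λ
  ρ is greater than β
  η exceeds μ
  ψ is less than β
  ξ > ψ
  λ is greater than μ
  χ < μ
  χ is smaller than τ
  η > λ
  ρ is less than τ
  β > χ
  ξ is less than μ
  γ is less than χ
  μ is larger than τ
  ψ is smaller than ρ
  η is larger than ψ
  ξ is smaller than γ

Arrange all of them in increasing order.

ψ < ξ < γ < χ < β < ρ < τ < μ < λ < η

The consecutive links are each given: ψ < ξ; ξ < γ; γ < χ; χ < β; β < ρ; ρ < τ; τ < μ; μ < λ; λ < η.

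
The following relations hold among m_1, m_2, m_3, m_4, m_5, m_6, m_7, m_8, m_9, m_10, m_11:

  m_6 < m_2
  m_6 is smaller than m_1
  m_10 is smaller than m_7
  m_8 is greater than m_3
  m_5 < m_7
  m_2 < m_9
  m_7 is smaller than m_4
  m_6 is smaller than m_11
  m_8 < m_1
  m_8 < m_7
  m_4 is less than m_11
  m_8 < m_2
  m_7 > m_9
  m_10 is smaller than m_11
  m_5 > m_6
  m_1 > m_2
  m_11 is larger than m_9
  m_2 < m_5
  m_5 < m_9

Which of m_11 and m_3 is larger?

m_3 < m_8 < m_2 < m_5 < m_9 < m_7 < m_4 < m_11, by transitivity through m_8, m_2, m_5, m_9, m_7, m_4.
So m_3 < m_11; m_11 is the larger of the two.

m_11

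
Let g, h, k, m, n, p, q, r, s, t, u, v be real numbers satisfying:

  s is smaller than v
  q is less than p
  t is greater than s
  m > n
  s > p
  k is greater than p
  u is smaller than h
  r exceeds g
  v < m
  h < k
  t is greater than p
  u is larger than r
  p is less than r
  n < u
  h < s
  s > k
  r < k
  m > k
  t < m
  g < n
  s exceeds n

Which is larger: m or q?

Following the relations from q: q < p < r < u < h < k < s < t < m.
So q < m; m is the larger of the two.

m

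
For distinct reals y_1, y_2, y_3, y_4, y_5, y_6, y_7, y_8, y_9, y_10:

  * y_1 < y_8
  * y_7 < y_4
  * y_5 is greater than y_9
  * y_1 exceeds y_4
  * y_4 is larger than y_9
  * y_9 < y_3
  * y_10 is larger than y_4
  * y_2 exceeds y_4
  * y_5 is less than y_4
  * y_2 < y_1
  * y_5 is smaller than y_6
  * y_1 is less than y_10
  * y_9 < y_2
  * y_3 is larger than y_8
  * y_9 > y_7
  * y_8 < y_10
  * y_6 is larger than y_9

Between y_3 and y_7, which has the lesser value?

Chaining the given relations: y_7 < y_9 < y_5 < y_4 < y_1 < y_8 < y_3.
So y_7 < y_3; y_7 is the smaller of the two.

y_7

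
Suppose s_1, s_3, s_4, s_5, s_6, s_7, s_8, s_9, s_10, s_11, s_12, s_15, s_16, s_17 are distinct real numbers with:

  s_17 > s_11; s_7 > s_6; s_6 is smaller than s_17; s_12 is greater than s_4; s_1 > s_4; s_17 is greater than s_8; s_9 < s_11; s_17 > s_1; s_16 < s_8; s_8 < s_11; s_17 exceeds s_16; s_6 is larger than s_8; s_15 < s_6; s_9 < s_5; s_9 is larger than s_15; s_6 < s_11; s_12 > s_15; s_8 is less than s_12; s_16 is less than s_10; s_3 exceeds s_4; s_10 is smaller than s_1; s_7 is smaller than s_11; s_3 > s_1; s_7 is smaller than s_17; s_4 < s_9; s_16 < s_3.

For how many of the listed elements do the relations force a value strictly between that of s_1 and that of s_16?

Chaining upward from s_16 reaches: s_8, s_10, s_12, s_6, s_7, s_11, s_3, s_17.
Chaining downward from s_1 reaches: s_10, s_4.
Strictly between s_16 and s_1 are those in both lists: s_10 — 1 element.

1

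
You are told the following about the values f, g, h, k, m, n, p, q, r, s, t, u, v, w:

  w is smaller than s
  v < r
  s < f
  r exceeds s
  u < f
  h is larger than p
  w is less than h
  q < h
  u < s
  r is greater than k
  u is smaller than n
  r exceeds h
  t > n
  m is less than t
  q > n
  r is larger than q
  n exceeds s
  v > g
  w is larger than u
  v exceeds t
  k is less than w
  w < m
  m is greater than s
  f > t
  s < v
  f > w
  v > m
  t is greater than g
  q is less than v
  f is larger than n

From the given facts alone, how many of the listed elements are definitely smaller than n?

The elements the relations force below n are k, u, w, s — no chain reaches any other.
That is 4.

4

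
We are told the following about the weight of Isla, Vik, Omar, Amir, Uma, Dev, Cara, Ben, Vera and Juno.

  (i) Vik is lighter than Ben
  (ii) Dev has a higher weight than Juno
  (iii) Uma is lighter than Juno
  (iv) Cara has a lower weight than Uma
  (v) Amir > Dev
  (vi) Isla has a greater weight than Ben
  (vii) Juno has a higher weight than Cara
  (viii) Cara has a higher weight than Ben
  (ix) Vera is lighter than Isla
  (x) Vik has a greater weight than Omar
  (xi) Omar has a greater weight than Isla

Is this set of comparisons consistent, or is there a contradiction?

inconsistent

We have Ben < Isla stated directly, yet also Isla < Omar < Vik < Ben by chaining the others — so Isla < Ben. Contradiction.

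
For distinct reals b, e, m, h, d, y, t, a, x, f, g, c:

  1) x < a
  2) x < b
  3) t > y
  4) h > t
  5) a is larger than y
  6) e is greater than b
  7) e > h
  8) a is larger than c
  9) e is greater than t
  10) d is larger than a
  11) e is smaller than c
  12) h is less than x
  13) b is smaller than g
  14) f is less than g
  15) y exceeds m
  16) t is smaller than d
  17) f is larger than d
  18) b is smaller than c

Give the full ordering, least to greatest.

m < y < t < h < x < b < e < c < a < d < f < g

Each adjacent pair is fixed by a given relation: m < y; y < t; t < h; h < x; x < b; b < e; e < c; c < a; a < d; d < f; f < g. Chaining them end to end gives the full order.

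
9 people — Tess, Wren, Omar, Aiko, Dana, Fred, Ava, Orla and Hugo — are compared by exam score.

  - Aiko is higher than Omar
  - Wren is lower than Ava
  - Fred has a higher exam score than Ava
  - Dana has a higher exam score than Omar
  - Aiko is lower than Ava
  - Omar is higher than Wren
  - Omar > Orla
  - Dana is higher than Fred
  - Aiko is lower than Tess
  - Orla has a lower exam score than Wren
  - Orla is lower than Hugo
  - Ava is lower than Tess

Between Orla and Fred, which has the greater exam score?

The relevant relations are Orla < Wren; Wren < Omar; Omar < Aiko; Aiko < Ava; Ava < Fred.
Together: Orla < Wren < Omar < Aiko < Ava < Fred.
So Orla < Fred; Fred is the higher of the two.

Fred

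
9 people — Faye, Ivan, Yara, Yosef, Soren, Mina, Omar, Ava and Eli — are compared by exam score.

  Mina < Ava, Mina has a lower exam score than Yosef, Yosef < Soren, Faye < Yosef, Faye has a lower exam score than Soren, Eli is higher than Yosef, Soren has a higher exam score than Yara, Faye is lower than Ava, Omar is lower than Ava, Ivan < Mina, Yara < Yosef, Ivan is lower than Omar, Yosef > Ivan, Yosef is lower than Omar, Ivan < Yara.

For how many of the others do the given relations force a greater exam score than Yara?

5

The elements the relations force above Yara are Yosef, Omar, Eli, Ava, Soren — no chain reaches any other.
That is 5.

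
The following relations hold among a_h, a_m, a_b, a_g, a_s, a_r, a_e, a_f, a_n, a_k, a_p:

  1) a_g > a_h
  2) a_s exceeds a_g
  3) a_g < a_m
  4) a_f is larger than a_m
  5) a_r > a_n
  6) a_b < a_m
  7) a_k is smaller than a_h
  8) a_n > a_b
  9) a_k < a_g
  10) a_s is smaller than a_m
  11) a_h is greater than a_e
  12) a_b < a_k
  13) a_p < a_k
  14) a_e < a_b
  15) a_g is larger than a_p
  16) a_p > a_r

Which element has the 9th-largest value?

Piecing the relations together gives one ordering: a_e < a_b < a_n < a_r < a_p < a_k < a_h < a_g < a_s < a_m < a_f.
The 9th largest is a_n.

a_n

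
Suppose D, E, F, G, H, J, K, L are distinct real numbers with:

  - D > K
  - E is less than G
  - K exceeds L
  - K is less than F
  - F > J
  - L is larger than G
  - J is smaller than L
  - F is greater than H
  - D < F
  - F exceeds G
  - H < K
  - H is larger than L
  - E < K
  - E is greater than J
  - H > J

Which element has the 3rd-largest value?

Piecing the relations together gives one ordering: J < E < G < L < H < K < D < F.
The 3rd largest is K.

K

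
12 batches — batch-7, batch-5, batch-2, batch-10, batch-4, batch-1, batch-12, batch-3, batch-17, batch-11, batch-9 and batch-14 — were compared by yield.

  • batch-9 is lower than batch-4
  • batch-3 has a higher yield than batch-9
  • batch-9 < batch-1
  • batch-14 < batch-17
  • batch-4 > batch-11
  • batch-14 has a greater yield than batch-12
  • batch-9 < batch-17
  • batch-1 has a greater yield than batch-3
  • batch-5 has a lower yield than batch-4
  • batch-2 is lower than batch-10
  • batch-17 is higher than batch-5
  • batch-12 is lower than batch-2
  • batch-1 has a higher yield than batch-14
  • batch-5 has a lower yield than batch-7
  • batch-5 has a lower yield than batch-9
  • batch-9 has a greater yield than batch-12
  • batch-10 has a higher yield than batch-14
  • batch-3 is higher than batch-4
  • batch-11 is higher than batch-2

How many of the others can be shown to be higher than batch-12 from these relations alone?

9

Directly above batch-12: batch-2, batch-9, batch-14.
One step further: batch-11, batch-10, batch-4, batch-17, batch-3, batch-1 (9 so far).
Nothing else is reachable above batch-12; 9 in all.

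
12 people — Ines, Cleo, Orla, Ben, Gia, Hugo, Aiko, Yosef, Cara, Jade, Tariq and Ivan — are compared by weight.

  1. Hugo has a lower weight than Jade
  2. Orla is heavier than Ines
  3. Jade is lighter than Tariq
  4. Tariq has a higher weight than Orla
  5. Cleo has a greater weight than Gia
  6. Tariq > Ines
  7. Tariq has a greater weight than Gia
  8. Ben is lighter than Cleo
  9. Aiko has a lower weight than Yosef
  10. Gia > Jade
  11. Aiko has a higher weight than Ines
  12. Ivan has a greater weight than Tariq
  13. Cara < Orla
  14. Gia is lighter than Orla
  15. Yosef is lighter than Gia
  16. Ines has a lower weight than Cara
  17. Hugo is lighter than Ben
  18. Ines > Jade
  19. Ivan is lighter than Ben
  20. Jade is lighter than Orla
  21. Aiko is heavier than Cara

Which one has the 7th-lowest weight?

Gia

The consecutive relations fix a unique order: Hugo < Jade < Ines < Cara < Aiko < Yosef < Gia < Orla < Tariq < Ivan < Ben < Cleo.
The 7th smallest is Gia.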